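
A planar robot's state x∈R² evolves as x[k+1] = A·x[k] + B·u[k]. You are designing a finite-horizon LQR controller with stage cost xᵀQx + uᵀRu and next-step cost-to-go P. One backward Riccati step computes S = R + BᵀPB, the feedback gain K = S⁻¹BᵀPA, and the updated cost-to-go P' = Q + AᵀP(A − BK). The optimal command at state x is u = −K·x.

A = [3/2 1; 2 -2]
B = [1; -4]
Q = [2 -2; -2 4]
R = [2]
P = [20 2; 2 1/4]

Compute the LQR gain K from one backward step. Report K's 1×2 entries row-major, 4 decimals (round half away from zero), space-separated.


BᵀP = [12.0000 1.0000]
S = R + BᵀPB = [2] + [8.0000] = [10.0000]
BᵀPA = [20.0000 10.0000]
K = S⁻¹·BᵀPA = [2.0000 1.0000]
A−BK = [-0.5000 0.0000; 10.0000 2.0000]
AᵀP(A−BK) = [18.0000 7.0000; 7.0000 3.0000]
P' = Q + AᵀP(A−BK) = [20.0000 5.0000; 5.0000 7.0000]
tr(P') = 27.0000

2.0000 1.0000


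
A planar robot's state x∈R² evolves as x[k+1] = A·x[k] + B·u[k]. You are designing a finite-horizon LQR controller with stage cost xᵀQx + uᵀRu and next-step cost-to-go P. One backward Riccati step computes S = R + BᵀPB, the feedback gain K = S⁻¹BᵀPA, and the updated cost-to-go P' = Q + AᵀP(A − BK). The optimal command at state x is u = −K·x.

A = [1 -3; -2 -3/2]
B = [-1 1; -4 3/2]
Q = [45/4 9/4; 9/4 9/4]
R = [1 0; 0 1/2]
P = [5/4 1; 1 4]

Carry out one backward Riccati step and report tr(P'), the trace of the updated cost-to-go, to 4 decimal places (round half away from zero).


18.7902

BᵀP = [-5.2500 -17.0000; 2.7500 7.0000]
S = R + BᵀPB = [1 0; 0 1/2] + [73.2500 -30.7500; -30.7500 13.2500] = [74.2500 -30.7500; -30.7500 13.7500]
BᵀPA = [28.7500 41.2500; -11.2500 -18.7500]
K = S⁻¹·BᵀPA = [0.6551 -0.1244; 0.6468 -1.6418]
A−BK = [1.0083 -1.4826; -0.3499 0.4652]
AᵀP(A−BK) = [1.6932 -2.1443; -2.1443 3.5970]
P' = Q + AᵀP(A−BK) = [12.9432 0.1057; 0.1057 5.8470]
tr(P') = 18.7902


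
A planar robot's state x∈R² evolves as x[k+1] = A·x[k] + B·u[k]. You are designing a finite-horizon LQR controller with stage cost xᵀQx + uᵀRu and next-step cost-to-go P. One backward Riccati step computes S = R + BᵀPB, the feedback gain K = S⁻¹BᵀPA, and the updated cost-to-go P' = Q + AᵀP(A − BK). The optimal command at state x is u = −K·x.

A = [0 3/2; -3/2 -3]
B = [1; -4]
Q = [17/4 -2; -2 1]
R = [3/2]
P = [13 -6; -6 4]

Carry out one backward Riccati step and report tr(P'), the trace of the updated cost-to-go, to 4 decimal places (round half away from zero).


BᵀP = [37.0000 -22.0000]
S = R + BᵀPB = [3/2] + [125.0000] = [126.5000]
BᵀPA = [33.0000 121.5000]
K = S⁻¹·BᵀPA = [0.2609 0.9605]
A−BK = [-0.2609 0.5395; -0.4565 0.8419]
AᵀP(A−BK) = [0.3913 -0.1957; -0.1957 2.5524]
P' = Q + AᵀP(A−BK) = [4.6413 -2.1957; -2.1957 3.5524]
tr(P') = 8.1937

8.1937


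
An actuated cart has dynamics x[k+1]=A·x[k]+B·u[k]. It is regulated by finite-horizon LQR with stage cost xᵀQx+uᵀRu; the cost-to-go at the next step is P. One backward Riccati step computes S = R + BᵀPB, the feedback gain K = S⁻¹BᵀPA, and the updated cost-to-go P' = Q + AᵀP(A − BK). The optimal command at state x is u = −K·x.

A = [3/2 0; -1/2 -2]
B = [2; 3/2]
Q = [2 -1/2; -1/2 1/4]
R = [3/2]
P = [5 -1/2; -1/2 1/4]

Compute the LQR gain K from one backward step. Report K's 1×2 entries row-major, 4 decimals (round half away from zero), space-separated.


0.7443 0.0656

BᵀP = [9.2500 -0.6250]
S = R + BᵀPB = [3/2] + [17.5625] = [19.0625]
BᵀPA = [14.1875 1.2500]
K = S⁻¹·BᵀPA = [0.7443 0.0656]
A−BK = [0.0115 -0.1311; -1.6164 -2.0984]
AᵀP(A−BK) = [1.5033 0.8197; 0.8197 0.9180]
P' = Q + AᵀP(A−BK) = [3.5033 0.3197; 0.3197 1.1680]
tr(P') = 4.6713


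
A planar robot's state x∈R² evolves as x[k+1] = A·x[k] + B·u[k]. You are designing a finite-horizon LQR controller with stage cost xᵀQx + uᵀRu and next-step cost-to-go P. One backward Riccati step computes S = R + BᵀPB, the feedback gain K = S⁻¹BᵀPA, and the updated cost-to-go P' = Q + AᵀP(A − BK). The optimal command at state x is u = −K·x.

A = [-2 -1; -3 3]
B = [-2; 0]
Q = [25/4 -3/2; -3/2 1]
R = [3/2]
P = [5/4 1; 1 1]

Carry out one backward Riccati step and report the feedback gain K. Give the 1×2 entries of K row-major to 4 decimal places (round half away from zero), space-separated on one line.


1.6923 -0.5385

BᵀP = [-2.5000 -2.0000]
S = R + BᵀPB = [3/2] + [5.0000] = [6.5000]
BᵀPA = [11.0000 -3.5000]
K = S⁻¹·BᵀPA = [1.6923 -0.5385]
A−BK = [1.3846 -2.0769; -3.0000 3.0000]
AᵀP(A−BK) = [7.3846 -3.5769; -3.5769 2.3654]
P' = Q + AᵀP(A−BK) = [13.6346 -5.0769; -5.0769 3.3654]
tr(P') = 17.0000


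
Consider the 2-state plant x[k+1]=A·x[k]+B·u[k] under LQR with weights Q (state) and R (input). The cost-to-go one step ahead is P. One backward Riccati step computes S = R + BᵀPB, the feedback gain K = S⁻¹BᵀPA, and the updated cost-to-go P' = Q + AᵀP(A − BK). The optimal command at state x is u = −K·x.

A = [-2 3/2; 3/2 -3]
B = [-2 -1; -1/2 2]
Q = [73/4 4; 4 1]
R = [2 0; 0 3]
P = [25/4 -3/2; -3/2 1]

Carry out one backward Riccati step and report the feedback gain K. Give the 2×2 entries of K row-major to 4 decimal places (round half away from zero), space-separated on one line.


0.6805 -0.4047 0.6416 -0.9141

BᵀP = [-11.7500 2.5000; -9.2500 3.5000]
S = R + BᵀPB = [2 0; 0 3] + [22.2500 16.7500; 16.7500 16.2500] = [24.2500 16.7500; 16.7500 19.2500]
BᵀPA = [27.2500 -25.1250; 23.7500 -24.3750]
K = S⁻¹·BᵀPA = [0.6805 -0.4047; 0.6416 -0.9141]
A−BK = [0.0027 -0.2235; 0.5570 -1.3742]
AᵀP(A−BK) = [2.4671 -2.8872; -2.8872 4.1134]
P' = Q + AᵀP(A−BK) = [20.7171 1.1128; 1.1128 5.1134]
tr(P') = 25.8305


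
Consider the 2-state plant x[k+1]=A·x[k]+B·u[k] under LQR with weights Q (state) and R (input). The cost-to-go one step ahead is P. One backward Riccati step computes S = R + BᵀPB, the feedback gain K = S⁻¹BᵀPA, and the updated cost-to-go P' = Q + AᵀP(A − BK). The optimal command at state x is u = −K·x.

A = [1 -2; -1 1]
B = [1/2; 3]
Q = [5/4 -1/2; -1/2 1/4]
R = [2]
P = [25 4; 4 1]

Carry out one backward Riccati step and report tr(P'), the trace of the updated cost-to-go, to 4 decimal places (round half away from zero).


BᵀP = [24.5000 5.0000]
S = R + BᵀPB = [2] + [27.2500] = [29.2500]
BᵀPA = [19.5000 -44.0000]
K = S⁻¹·BᵀPA = [0.6667 -1.5043]
A−BK = [0.6667 -1.2479; -3.0000 5.5128]
AᵀP(A−BK) = [5.0000 -9.6667; -9.6667 18.8120]
P' = Q + AᵀP(A−BK) = [6.2500 -10.1667; -10.1667 19.0620]
tr(P') = 25.3120

25.3120


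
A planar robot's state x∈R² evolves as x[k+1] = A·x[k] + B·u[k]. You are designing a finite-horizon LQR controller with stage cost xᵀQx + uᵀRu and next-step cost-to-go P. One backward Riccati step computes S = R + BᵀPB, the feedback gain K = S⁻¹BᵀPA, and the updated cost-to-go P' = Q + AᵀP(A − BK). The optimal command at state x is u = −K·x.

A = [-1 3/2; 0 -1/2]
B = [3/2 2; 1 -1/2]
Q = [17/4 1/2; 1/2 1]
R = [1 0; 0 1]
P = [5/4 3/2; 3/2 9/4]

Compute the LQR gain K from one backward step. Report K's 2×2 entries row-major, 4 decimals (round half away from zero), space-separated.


-0.2387 0.1396 -0.1897 0.2974

BᵀP = [3.3750 4.5000; 1.7500 1.8750]
S = R + BᵀPB = [1 0; 0 1] + [9.5625 4.5000; 4.5000 2.5625] = [10.5625 4.5000; 4.5000 3.5625]
BᵀPA = [-3.3750 2.8125; -1.7500 1.6875]
K = S⁻¹·BᵀPA = [-0.2387 0.1396; -0.1897 0.2974]
A−BK = [-0.2625 0.6959; 0.1439 -0.4909]
AᵀP(A−BK) = [0.1124 -0.1335; -0.1335 0.2306]
P' = Q + AᵀP(A−BK) = [4.3624 0.3665; 0.3665 1.2306]
tr(P') = 5.5930


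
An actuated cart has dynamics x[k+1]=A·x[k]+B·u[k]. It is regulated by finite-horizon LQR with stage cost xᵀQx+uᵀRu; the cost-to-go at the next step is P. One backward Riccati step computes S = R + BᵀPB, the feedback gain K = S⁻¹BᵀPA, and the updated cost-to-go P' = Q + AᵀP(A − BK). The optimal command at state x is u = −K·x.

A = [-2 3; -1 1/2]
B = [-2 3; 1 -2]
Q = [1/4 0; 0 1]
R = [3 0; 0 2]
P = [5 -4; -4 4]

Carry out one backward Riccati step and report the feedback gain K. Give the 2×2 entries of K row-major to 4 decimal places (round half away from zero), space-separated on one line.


BᵀP = [-14.0000 12.0000; 23.0000 -20.0000]
S = R + BᵀPB = [3 0; 0 2] + [40.0000 -66.0000; -66.0000 109.0000] = [43.0000 -66.0000; -66.0000 111.0000]
BᵀPA = [16.0000 -36.0000; -26.0000 59.0000]
K = S⁻¹·BᵀPA = [0.1439 -0.2446; -0.1487 0.3861]
A−BK = [-1.2662 1.3525; -1.4412 1.5168]
AᵀP(A−BK) = [1.8321 -2.0480; -2.0480 2.4149]
P' = Q + AᵀP(A−BK) = [2.0821 -2.0480; -2.0480 3.4149]
tr(P') = 5.4970

0.1439 -0.2446 -0.1487 0.3861


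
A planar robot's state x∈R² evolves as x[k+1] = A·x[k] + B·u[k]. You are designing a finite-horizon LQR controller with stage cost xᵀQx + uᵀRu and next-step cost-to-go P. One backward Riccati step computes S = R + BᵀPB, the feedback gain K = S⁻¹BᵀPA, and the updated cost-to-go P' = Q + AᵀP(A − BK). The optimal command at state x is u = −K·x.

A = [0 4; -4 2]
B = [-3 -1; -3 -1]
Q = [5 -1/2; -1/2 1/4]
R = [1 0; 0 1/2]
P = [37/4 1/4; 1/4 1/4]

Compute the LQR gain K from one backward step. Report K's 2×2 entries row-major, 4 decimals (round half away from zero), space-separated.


0.0541 -1.0541 0.0360 -0.7027

BᵀP = [-28.5000 -1.5000; -9.5000 -0.5000]
S = R + BᵀPB = [1 0; 0 1/2] + [90.0000 30.0000; 30.0000 10.0000] = [91.0000 30.0000; 30.0000 10.5000]
BᵀPA = [6.0000 -117.0000; 2.0000 -39.0000]
K = S⁻¹·BᵀPA = [0.0541 -1.0541; 0.0360 -0.7027]
A−BK = [0.1982 0.1351; -3.8018 -1.8649]
AᵀP(A−BK) = [3.6036 1.7297; 1.7297 2.2703]
P' = Q + AᵀP(A−BK) = [8.6036 1.2297; 1.2297 2.5203]
tr(P') = 11.1239


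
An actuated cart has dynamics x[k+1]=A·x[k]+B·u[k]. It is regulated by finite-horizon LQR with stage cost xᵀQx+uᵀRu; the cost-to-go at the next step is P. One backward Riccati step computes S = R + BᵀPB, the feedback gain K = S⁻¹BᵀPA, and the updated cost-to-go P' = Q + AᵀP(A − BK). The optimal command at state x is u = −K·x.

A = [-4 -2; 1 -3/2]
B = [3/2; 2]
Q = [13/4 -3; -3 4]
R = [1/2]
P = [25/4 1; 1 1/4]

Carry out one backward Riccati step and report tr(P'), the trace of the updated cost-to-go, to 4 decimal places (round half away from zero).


12.5553

BᵀP = [11.3750 2.0000]
S = R + BᵀPB = [1/2] + [21.0625] = [21.5625]
BᵀPA = [-43.5000 -25.7500]
K = S⁻¹·BᵀPA = [-2.0174 -1.1942]
A−BK = [-0.9739 -0.2087; 5.0348 0.8884]
AᵀP(A−BK) = [4.4935 1.6772; 1.6772 0.8118]
P' = Q + AᵀP(A−BK) = [7.7435 -1.3228; -1.3228 4.8118]
tr(P') = 12.5553


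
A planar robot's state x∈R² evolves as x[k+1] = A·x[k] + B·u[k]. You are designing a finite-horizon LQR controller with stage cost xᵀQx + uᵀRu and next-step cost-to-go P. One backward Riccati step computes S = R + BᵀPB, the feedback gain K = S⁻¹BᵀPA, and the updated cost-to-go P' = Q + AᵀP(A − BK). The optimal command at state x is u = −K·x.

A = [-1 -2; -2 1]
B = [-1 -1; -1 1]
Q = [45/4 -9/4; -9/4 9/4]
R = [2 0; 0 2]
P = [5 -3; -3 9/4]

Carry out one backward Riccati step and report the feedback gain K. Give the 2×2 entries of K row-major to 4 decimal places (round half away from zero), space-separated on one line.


BᵀP = [-2.0000 0.7500; -8.0000 5.2500]
S = R + BᵀPB = [2 0; 0 2] + [1.2500 2.7500; 2.7500 13.2500] = [3.2500 2.7500; 2.7500 15.2500]
BᵀPA = [0.5000 4.7500; -2.5000 21.2500]
K = S⁻¹·BᵀPA = [0.3452 0.3333; -0.2262 1.3333]
A−BK = [-0.8810 -0.3333; -1.4286 0.0000]
AᵀP(A−BK) = [1.2619 -0.3333; -0.3333 4.3333]
P' = Q + AᵀP(A−BK) = [12.5119 -2.5833; -2.5833 6.5833]
tr(P') = 19.0952

0.3452 0.3333 -0.2262 1.3333


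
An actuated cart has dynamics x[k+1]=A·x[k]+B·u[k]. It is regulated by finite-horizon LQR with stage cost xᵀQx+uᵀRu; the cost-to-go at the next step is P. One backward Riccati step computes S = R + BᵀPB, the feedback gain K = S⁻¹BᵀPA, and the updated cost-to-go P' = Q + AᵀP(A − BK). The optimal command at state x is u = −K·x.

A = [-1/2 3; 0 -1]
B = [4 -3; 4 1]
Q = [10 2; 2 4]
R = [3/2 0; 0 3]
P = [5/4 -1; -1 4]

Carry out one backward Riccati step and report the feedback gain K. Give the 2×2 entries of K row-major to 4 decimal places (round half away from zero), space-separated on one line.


-0.0275 -0.0222 0.1082 -0.8681

BᵀP = [1.0000 12.0000; -4.7500 7.0000]
S = R + BᵀPB = [3/2 0; 0 3] + [52.0000 9.0000; 9.0000 21.2500] = [53.5000 9.0000; 9.0000 24.2500]
BᵀPA = [-0.5000 -9.0000; 2.3750 -21.2500]
K = S⁻¹·BᵀPA = [-0.0275 -0.0222; 0.1082 -0.8681]
A−BK = [-0.0654 0.4846; 0.0020 -0.0432]
AᵀP(A−BK) = [0.0419 -0.3245; -0.3245 2.6042]
P' = Q + AᵀP(A−BK) = [10.0419 1.6755; 1.6755 6.6042]
tr(P') = 16.6460


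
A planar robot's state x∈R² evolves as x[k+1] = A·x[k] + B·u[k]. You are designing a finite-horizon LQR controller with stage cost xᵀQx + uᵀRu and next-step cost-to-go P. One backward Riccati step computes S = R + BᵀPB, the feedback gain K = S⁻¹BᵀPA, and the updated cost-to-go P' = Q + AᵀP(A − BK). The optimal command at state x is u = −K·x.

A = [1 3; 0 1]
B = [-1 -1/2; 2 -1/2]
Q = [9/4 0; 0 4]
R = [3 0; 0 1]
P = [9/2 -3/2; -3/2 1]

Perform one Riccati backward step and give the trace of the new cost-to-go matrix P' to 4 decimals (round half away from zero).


BᵀP = [-7.5000 3.5000; -1.5000 0.2500]
S = R + BᵀPB = [3 0; 0 1] + [14.5000 2.0000; 2.0000 0.6250] = [17.5000 2.0000; 2.0000 1.6250]
BᵀPA = [-7.5000 -19.0000; -1.5000 -4.2500]
K = S⁻¹·BᵀPA = [-0.3760 -0.9156; -0.4604 -1.4885]
A−BK = [0.3939 1.3402; 0.5217 2.0870]
AᵀP(A−BK) = [0.9898 2.9003; 2.9003 8.7775]
P' = Q + AᵀP(A−BK) = [3.2398 2.9003; 2.9003 12.7775]
tr(P') = 16.0173

16.0173


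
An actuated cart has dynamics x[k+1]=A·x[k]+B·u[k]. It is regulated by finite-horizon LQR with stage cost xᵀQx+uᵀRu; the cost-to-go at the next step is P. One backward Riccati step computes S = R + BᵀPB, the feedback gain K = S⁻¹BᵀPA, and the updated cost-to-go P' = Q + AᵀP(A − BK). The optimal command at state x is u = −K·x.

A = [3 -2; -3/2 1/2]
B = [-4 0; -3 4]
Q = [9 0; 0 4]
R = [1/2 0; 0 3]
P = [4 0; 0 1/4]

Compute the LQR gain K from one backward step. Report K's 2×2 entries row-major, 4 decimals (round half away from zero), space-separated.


BᵀP = [-16.0000 -0.7500; 0.0000 1.0000]
S = R + BᵀPB = [1/2 0; 0 3] + [66.2500 -3.0000; -3.0000 4.0000] = [66.7500 -3.0000; -3.0000 7.0000]
BᵀPA = [-46.8750 31.6250; -1.5000 0.5000]
K = S⁻¹·BᵀPA = [-0.7259 0.4864; -0.5254 0.2799]
A−BK = [0.0966 -0.0546; -1.5761 0.8396]
AᵀP(A−BK) = [1.7498 -0.9695; -0.9695 0.5414]
P' = Q + AᵀP(A−BK) = [10.7498 -0.9695; -0.9695 4.5414]
tr(P') = 15.2912

-0.7259 0.4864 -0.5254 0.2799


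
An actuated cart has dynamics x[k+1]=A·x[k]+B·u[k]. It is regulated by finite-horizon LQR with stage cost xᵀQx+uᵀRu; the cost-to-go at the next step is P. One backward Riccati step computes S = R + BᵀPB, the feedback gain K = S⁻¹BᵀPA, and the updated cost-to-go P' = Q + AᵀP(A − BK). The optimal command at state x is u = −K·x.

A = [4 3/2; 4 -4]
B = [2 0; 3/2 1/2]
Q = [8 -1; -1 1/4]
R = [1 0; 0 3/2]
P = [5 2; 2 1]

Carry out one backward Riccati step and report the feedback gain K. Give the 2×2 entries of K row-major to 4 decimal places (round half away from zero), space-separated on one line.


2.0878 -0.0554 0.1478 -0.1986

BᵀP = [13.0000 5.5000; 1.0000 0.5000]
S = R + BᵀPB = [1 0; 0 3/2] + [34.2500 2.7500; 2.7500 0.2500] = [35.2500 2.7500; 2.7500 1.7500]
BᵀPA = [74.0000 -2.5000; 6.0000 -0.5000]
K = S⁻¹·BᵀPA = [2.0878 -0.0554; 0.1478 -0.1986]
A−BK = [-0.1755 1.6109; 0.7945 -3.8176]
AᵀP(A−BK) = [4.6189 -0.7067; -0.7067 3.0121]
P' = Q + AᵀP(A−BK) = [12.6189 -1.7067; -1.7067 3.2621]
tr(P') = 15.8811


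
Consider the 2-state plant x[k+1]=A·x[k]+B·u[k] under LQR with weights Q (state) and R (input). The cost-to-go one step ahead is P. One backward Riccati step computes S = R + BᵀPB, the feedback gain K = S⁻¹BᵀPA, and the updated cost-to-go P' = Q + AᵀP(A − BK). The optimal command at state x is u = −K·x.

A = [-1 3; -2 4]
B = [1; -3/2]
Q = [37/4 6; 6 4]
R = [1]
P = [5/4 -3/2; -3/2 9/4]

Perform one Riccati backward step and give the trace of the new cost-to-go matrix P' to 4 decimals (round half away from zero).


18.5860

BᵀP = [3.5000 -4.8750]
S = R + BᵀPB = [1] + [10.8125] = [11.8125]
BᵀPA = [6.2500 -9.0000]
K = S⁻¹·BᵀPA = [0.5291 -0.7619]
A−BK = [-1.5291 3.7619; -1.2063 2.8571]
AᵀP(A−BK) = [0.9431 -1.9881; -1.9881 4.3929]
P' = Q + AᵀP(A−BK) = [10.1931 4.0119; 4.0119 8.3929]
tr(P') = 18.5860


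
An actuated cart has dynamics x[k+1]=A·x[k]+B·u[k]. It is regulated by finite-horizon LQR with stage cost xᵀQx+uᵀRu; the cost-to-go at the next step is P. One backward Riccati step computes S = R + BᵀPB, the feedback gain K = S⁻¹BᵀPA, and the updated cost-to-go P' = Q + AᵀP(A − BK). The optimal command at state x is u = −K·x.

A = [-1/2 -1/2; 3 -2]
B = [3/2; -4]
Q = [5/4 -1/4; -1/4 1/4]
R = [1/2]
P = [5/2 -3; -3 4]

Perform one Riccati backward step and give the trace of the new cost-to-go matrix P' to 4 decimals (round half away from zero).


BᵀP = [15.7500 -20.5000]
S = R + BᵀPB = [1/2] + [105.6250] = [106.1250]
BᵀPA = [-69.3750 33.1250]
K = S⁻¹·BᵀPA = [-0.6537 0.3121]
A−BK = [0.4806 -0.9682; 0.3852 -0.7515]
AᵀP(A−BK) = [0.2739 -0.2208; -0.2208 0.2856]
P' = Q + AᵀP(A−BK) = [1.5239 -0.4708; -0.4708 0.5356]
tr(P') = 2.0595

2.0595


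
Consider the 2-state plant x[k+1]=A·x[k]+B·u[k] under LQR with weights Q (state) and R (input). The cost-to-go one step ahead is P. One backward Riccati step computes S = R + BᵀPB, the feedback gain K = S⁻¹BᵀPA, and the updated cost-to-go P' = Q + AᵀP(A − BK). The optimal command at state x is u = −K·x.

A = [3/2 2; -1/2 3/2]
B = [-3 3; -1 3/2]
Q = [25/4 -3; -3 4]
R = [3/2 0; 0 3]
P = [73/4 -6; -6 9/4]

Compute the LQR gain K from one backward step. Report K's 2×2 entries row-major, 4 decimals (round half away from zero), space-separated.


-0.4678 -0.3622 0.1570 0.2125

BᵀP = [-48.7500 15.7500; 45.7500 -14.6250]
S = R + BᵀPB = [3/2 0; 0 3] + [130.5000 -122.6250; -122.6250 115.3125] = [132.0000 -122.6250; -122.6250 118.3125]
BᵀPA = [-81.0000 -73.8750; 75.9375 69.5625]
K = S⁻¹·BᵀPA = [-0.4678 -0.3622; 0.1570 0.2125]
A−BK = [-0.3744 0.2757; -1.2033 0.8190]
AᵀP(A−BK) = [0.8121 0.0834; 0.0834 0.5191]
P' = Q + AᵀP(A−BK) = [7.0621 -2.9166; -2.9166 4.5191]
tr(P') = 11.5812


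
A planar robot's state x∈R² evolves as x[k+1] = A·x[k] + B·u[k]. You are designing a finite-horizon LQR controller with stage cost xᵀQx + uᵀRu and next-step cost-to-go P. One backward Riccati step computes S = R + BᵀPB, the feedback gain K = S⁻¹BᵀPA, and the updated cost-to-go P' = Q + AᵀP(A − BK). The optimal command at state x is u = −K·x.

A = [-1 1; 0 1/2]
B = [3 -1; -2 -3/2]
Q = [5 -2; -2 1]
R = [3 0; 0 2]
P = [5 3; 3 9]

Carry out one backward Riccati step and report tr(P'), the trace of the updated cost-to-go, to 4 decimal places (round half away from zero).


6.9376

BᵀP = [9.0000 -9.0000; -9.5000 -16.5000]
S = R + BᵀPB = [3 0; 0 2] + [45.0000 4.5000; 4.5000 34.2500] = [48.0000 4.5000; 4.5000 36.2500]
BᵀPA = [-9.0000 4.5000; 9.5000 -17.7500]
K = S⁻¹·BᵀPA = [-0.2146 0.1413; 0.2887 -0.5072]
A−BK = [-0.0676 0.0689; 0.0039 0.0218]
AᵀP(A−BK) = [0.3262 -0.4099; -0.4099 0.6114]
P' = Q + AᵀP(A−BK) = [5.3262 -2.4099; -2.4099 1.6114]
tr(P') = 6.9376


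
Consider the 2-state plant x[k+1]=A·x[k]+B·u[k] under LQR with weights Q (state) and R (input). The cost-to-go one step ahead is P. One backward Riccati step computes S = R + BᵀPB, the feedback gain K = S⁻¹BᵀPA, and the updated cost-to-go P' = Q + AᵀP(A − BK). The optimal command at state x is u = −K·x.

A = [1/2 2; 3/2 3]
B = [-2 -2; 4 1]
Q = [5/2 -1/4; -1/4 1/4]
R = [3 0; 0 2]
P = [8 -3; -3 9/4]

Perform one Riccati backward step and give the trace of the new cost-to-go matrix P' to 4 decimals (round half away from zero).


BᵀP = [-28.0000 15.0000; -19.0000 8.2500]
S = R + BᵀPB = [3 0; 0 2] + [116.0000 71.0000; 71.0000 46.2500] = [119.0000 71.0000; 71.0000 48.2500]
BᵀPA = [8.5000 -11.0000; 2.8750 -13.2500]
K = S⁻¹·BᵀPA = [0.2940 0.5851; -0.3730 -1.1356]
A−BK = [0.3420 0.8990; 0.6971 1.7952]
AᵀP(A−BK) = [1.1361 2.9165; 2.9165 7.6397]
P' = Q + AᵀP(A−BK) = [3.6361 2.6665; 2.6665 7.8897]
tr(P') = 11.5258

11.5258


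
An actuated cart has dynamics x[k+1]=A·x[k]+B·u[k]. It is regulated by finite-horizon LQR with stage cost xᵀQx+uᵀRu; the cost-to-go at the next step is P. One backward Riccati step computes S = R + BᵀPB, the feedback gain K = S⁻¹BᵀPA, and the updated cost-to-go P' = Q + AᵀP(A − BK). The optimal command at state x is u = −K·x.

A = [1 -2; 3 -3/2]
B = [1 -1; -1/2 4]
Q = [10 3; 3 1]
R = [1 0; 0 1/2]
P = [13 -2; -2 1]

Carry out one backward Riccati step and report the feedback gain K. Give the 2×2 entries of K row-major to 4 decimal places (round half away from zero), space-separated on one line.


1.3695 -1.9059 0.6565 -0.2800

BᵀP = [14.0000 -2.5000; -21.0000 6.0000]
S = R + BᵀPB = [1 0; 0 1/2] + [15.2500 -24.0000; -24.0000 45.0000] = [16.2500 -24.0000; -24.0000 45.5000]
BᵀPA = [6.5000 -24.2500; -3.0000 33.0000]
K = S⁻¹·BᵀPA = [1.3695 -1.9059; 0.6565 -0.2800]
A−BK = [0.2869 -0.3741; 1.0589 -1.3328]
AᵀP(A−BK) = [3.0673 -3.9518; -3.9518 5.2731]
P' = Q + AᵀP(A−BK) = [13.0673 -0.9518; -0.9518 6.2731]
tr(P') = 19.3405


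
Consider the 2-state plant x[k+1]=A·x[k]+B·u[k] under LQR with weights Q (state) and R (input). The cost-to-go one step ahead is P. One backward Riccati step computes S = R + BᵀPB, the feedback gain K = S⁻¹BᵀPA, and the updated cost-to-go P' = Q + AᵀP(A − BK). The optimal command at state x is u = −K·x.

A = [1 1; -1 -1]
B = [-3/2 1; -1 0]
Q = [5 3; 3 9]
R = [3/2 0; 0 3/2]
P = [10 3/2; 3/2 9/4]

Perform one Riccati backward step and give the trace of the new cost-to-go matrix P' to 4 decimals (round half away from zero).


BᵀP = [-16.5000 -4.5000; 10.0000 1.5000]
S = R + BᵀPB = [3/2 0; 0 3/2] + [29.2500 -16.5000; -16.5000 10.0000] = [30.7500 -16.5000; -16.5000 11.5000]
BᵀPA = [-12.0000 -12.0000; 8.5000 8.5000]
K = S⁻¹·BᵀPA = [0.0276 0.0276; 0.7788 0.7788]
A−BK = [0.2627 0.2627; -0.9724 -0.9724]
AᵀP(A−BK) = [2.9620 2.9620; 2.9620 2.9620]
P' = Q + AᵀP(A−BK) = [7.9620 5.9620; 5.9620 11.9620]
tr(P') = 19.9240

19.9240


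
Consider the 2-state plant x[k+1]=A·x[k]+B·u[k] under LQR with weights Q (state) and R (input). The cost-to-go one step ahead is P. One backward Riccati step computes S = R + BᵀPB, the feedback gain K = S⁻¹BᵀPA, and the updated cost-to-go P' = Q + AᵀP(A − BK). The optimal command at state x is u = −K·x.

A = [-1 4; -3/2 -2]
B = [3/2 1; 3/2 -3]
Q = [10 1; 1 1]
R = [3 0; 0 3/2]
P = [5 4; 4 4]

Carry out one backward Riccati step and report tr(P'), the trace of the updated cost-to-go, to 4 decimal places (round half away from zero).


19.5387

BᵀP = [13.5000 12.0000; -7.0000 -8.0000]
S = R + BᵀPB = [3 0; 0 3/2] + [38.2500 -22.5000; -22.5000 17.0000] = [41.2500 -22.5000; -22.5000 18.5000]
BᵀPA = [-31.5000 30.0000; 19.0000 -12.0000]
K = S⁻¹·BᵀPA = [-0.6044 1.1095; 0.2920 0.7007]
A−BK = [-0.3854 1.6350; 0.2825 -1.5620]
AᵀP(A−BK) = [1.4146 -2.3650; -2.3650 7.1241]
P' = Q + AᵀP(A−BK) = [11.4146 -1.3650; -1.3650 8.1241]
tr(P') = 19.5387


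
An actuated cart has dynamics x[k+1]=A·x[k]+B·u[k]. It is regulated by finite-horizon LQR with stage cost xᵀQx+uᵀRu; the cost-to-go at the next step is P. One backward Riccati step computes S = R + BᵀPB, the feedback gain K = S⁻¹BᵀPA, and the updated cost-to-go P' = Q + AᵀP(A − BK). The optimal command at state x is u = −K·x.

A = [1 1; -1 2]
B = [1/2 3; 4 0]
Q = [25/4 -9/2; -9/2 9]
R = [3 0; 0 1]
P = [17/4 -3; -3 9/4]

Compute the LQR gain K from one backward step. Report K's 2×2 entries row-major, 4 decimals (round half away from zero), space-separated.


BᵀP = [-9.8750 7.5000; 12.7500 -9.0000]
S = R + BᵀPB = [3 0; 0 1] + [25.0625 -29.6250; -29.6250 38.2500] = [28.0625 -29.6250; -29.6250 39.2500]
BᵀPA = [-17.3750 5.1250; 21.7500 -5.2500]
K = S⁻¹·BᵀPA = [-0.1681 0.2039; 0.4273 0.0201]
A−BK = [-0.1977 0.8378; -0.3276 1.1846]
AᵀP(A−BK) = [0.2863 -0.1454; -0.1454 0.3108]
P' = Q + AᵀP(A−BK) = [6.5363 -4.6454; -4.6454 9.3108]
tr(P') = 15.8471

-0.1681 0.2039 0.4273 0.0201


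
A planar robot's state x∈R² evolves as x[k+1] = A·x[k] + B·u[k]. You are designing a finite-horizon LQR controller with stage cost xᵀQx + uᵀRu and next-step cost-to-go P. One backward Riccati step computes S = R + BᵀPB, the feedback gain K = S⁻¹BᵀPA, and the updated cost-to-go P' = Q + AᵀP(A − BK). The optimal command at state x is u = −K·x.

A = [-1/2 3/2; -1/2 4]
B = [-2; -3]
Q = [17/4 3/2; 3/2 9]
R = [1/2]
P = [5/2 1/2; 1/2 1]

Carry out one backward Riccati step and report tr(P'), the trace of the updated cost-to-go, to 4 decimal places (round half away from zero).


14.9167

BᵀP = [-6.5000 -4.0000]
S = R + BᵀPB = [1/2] + [25.0000] = [25.5000]
BᵀPA = [5.2500 -25.7500]
K = S⁻¹·BᵀPA = [0.2059 -1.0098]
A−BK = [-0.0882 -0.5196; 0.1176 0.9706]
AᵀP(A−BK) = [0.0441 0.0515; 0.0515 1.6225]
P' = Q + AᵀP(A−BK) = [4.2941 1.5515; 1.5515 10.6225]
tr(P') = 14.9167


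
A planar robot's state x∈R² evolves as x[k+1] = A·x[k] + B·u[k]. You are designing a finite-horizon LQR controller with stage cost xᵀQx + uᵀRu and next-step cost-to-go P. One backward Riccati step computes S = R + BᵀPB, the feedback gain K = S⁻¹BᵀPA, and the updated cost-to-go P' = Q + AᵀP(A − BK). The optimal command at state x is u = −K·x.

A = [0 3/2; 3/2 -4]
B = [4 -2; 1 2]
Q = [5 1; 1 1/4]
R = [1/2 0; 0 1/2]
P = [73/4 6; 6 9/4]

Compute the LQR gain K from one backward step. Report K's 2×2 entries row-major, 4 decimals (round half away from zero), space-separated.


0.2470 -0.3547 0.4292 -1.2803

BᵀP = [79.0000 26.2500; -24.5000 -7.5000]
S = R + BᵀPB = [1/2 0; 0 1/2] + [342.2500 -105.5000; -105.5000 34.0000] = [342.7500 -105.5000; -105.5000 34.5000]
BᵀPA = [39.3750 13.5000; -11.2500 -6.7500]
K = S⁻¹·BᵀPA = [0.2470 -0.3547; 0.4292 -1.2803]
A−BK = [-0.1296 0.3582; 0.3946 -1.0848]
AᵀP(A−BK) = [0.1658 -0.4373; -0.4373 1.2089]
P' = Q + AᵀP(A−BK) = [5.1658 0.5627; 0.5627 1.4589]
tr(P') = 6.6247


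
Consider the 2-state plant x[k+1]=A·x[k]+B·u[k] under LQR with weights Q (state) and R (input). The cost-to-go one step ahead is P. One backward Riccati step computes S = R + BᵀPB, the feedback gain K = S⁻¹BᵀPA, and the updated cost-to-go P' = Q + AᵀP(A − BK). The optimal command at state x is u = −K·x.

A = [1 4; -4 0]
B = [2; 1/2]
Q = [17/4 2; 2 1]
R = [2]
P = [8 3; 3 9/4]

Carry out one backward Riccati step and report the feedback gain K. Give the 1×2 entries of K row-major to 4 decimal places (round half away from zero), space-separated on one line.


-0.2712 1.7257

BᵀP = [17.5000 7.1250]
S = R + BᵀPB = [2] + [38.5625] = [40.5625]
BᵀPA = [-11.0000 70.0000]
K = S⁻¹·BᵀPA = [-0.2712 1.7257]
A−BK = [1.5424 0.5485; -3.8644 -0.8629]
AᵀP(A−BK) = [17.0169 2.9831; 2.9831 7.1988]
P' = Q + AᵀP(A−BK) = [21.2669 4.9831; 4.9831 8.1988]
tr(P') = 29.4657


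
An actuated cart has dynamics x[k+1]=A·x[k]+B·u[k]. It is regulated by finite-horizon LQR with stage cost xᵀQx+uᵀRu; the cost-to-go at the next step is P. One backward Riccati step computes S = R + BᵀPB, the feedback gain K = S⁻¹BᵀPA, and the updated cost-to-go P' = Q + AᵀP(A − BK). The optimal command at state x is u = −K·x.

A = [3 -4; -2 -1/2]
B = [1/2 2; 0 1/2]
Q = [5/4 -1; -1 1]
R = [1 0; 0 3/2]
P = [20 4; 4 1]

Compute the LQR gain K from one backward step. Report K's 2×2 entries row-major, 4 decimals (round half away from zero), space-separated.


0.4564 -0.6410 1.1077 -1.7692

BᵀP = [10.0000 2.0000; 42.0000 8.5000]
S = R + BᵀPB = [1 0; 0 3/2] + [5.0000 21.0000; 21.0000 88.2500] = [6.0000 21.0000; 21.0000 89.7500]
BᵀPA = [26.0000 -41.0000; 109.0000 -172.2500]
K = S⁻¹·BᵀPA = [0.4564 -0.6410; 1.1077 -1.7692]
A−BK = [0.5564 -0.1410; -2.5538 0.3846]
AᵀP(A−BK) = [3.3949 -3.4872; -3.4872 5.2179]
P' = Q + AᵀP(A−BK) = [4.6449 -4.4872; -4.4872 6.2179]
tr(P') = 10.8628


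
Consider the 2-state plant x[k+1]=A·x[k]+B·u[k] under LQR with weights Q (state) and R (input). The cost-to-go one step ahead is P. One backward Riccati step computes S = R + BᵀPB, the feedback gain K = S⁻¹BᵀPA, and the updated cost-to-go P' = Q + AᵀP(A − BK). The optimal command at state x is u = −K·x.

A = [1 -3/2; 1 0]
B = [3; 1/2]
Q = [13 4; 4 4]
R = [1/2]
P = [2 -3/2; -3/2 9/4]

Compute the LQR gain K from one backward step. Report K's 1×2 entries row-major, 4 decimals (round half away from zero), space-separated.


BᵀP = [5.2500 -3.3750]
S = R + BᵀPB = [1/2] + [14.0625] = [14.5625]
BᵀPA = [1.8750 -7.8750]
K = S⁻¹·BᵀPA = [0.1288 -0.5408]
A−BK = [0.6137 0.1223; 0.9356 0.2704]
AᵀP(A−BK) = [1.0086 0.2639; 0.2639 0.2414]
P' = Q + AᵀP(A−BK) = [14.0086 4.2639; 4.2639 4.2414]
tr(P') = 18.2500

0.1288 -0.5408


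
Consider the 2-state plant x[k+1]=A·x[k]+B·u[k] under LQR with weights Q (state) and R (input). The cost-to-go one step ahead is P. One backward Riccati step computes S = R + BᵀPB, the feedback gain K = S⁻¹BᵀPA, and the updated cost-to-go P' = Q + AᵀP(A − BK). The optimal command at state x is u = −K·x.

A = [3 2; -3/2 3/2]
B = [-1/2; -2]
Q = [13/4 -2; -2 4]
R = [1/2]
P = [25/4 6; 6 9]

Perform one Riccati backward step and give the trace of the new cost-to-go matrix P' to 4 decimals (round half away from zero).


BᵀP = [-15.1250 -21.0000]
S = R + BᵀPB = [1/2] + [49.5625] = [50.0625]
BᵀPA = [-13.8750 -61.7500]
K = S⁻¹·BᵀPA = [-0.2772 -1.2335]
A−BK = [2.8614 1.3833; -2.0543 -0.9669]
AᵀP(A−BK) = [18.6545 9.1358; 9.1358 5.0840]
P' = Q + AᵀP(A−BK) = [21.9045 7.1358; 7.1358 9.0840]
tr(P') = 30.9885

30.9885


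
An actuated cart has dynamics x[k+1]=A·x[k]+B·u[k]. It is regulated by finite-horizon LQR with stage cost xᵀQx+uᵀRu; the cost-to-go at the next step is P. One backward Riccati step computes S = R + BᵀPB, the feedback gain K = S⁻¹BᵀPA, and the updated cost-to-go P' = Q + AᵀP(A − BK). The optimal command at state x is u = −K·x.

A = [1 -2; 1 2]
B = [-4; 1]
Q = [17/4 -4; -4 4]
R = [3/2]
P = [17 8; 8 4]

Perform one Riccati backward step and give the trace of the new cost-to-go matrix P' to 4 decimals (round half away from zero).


9.7933

BᵀP = [-60.0000 -28.0000]
S = R + BᵀPB = [3/2] + [212.0000] = [213.5000]
BᵀPA = [-88.0000 64.0000]
K = S⁻¹·BᵀPA = [-0.4122 0.2998]
A−BK = [-0.6487 -0.8009; 1.4122 1.7002]
AᵀP(A−BK) = [0.7283 0.3794; 0.3794 0.8150]
P' = Q + AᵀP(A−BK) = [4.9783 -3.6206; -3.6206 4.8150]
tr(P') = 9.7933


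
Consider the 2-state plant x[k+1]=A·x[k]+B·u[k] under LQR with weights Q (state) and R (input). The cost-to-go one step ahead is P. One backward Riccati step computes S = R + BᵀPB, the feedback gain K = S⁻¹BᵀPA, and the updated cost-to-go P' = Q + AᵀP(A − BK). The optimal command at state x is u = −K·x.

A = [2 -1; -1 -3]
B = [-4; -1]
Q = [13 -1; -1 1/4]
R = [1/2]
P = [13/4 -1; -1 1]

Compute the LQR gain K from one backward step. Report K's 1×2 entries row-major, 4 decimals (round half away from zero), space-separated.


BᵀP = [-12.0000 3.0000]
S = R + BᵀPB = [1/2] + [45.0000] = [45.5000]
BᵀPA = [-27.0000 3.0000]
K = S⁻¹·BᵀPA = [-0.5934 0.0659]
A−BK = [-0.3736 -0.7363; -1.5934 -2.9341]
AᵀP(A−BK) = [1.9780 3.2802; 3.2802 6.0522]
P' = Q + AᵀP(A−BK) = [14.9780 2.2802; 2.2802 6.3022]
tr(P') = 21.2802

-0.5934 0.0659


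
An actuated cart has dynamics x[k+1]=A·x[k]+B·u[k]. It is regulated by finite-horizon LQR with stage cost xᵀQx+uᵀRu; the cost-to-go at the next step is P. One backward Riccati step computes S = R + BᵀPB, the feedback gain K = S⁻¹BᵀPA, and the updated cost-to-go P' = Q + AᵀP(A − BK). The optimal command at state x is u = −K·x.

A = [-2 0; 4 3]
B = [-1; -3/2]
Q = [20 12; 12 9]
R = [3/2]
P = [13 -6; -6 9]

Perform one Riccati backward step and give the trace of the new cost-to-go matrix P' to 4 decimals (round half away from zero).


342.8806

BᵀP = [-4.0000 -7.5000]
S = R + BᵀPB = [3/2] + [15.2500] = [16.7500]
BᵀPA = [-22.0000 -22.5000]
K = S⁻¹·BᵀPA = [-1.3134 -1.3433]
A−BK = [-3.3134 -1.3433; 2.0299 0.9851]
AᵀP(A−BK) = [263.1045 114.4478; 114.4478 50.7761]
P' = Q + AᵀP(A−BK) = [283.1045 126.4478; 126.4478 59.7761]
tr(P') = 342.8806


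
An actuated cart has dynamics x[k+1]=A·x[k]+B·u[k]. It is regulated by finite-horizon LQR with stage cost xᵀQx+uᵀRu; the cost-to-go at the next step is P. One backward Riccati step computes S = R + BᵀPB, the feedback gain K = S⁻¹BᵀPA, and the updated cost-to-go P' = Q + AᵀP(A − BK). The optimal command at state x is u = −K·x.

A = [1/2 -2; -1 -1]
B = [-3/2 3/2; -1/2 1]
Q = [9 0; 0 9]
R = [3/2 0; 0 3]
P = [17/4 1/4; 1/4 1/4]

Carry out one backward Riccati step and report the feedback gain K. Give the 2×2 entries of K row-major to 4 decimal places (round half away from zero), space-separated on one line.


BᵀP = [-6.5000 -0.5000; 6.6250 0.6250]
S = R + BᵀPB = [3/2 0; 0 3] + [10.0000 -10.2500; -10.2500 10.5625] = [11.5000 -10.2500; -10.2500 13.5625]
BᵀPA = [-2.7500 13.5000; 2.6875 -13.8750]
K = S⁻¹·BᵀPA = [-0.1915 0.8029; 0.0534 -0.4162]
A−BK = [0.1326 -0.1713; -1.1492 -0.1823]
AᵀP(A−BK) = [0.3923 -0.2983; -0.2983 1.6354]
P' = Q + AᵀP(A−BK) = [9.3923 -0.2983; -0.2983 10.6354]
tr(P') = 20.0276

-0.1915 0.8029 0.0534 -0.4162


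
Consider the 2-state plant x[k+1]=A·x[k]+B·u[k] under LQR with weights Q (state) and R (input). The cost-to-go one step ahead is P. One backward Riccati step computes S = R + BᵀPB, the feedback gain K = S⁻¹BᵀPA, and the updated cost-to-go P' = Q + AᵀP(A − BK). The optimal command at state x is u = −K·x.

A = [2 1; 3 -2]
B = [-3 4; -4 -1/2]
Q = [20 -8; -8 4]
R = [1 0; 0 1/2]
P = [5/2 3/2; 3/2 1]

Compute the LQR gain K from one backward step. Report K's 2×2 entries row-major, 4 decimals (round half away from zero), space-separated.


-0.5595 0.2326 0.2061 0.2827

BᵀP = [-13.5000 -8.5000; 9.2500 5.5000]
S = R + BᵀPB = [1 0; 0 1/2] + [74.5000 -49.7500; -49.7500 34.2500] = [75.5000 -49.7500; -49.7500 34.7500]
BᵀPA = [-52.5000 3.5000; 35.0000 -1.7500]
K = S⁻¹·BᵀPA = [-0.5595 0.2326; 0.2061 0.2827]
A−BK = [-0.5032 0.5671; 0.8650 -0.9281]
AᵀP(A−BK) = [0.4098 -0.1809; -0.1809 0.1805]
P' = Q + AᵀP(A−BK) = [20.4098 -8.1809; -8.1809 4.1805]
tr(P') = 24.5902


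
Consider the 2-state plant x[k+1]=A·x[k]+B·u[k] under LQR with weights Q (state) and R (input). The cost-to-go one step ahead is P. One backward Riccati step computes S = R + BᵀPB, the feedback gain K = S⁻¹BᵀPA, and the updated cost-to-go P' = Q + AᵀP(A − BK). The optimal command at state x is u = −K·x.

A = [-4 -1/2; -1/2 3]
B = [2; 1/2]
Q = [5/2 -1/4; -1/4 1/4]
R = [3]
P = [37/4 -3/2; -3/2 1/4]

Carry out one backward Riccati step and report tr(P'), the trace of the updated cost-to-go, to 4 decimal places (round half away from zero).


15.0503

BᵀP = [17.7500 -2.8750]
S = R + BᵀPB = [3] + [34.0625] = [37.0625]
BᵀPA = [-69.5625 -17.5000]
K = S⁻¹·BᵀPA = [-1.8769 -0.4722]
A−BK = [-0.2462 0.4444; 0.4384 3.2361]
AᵀP(A−BK) = [11.5008 2.9043; 2.9043 0.7994]
P' = Q + AᵀP(A−BK) = [14.0008 2.6543; 2.6543 1.0494]
tr(P') = 15.0503


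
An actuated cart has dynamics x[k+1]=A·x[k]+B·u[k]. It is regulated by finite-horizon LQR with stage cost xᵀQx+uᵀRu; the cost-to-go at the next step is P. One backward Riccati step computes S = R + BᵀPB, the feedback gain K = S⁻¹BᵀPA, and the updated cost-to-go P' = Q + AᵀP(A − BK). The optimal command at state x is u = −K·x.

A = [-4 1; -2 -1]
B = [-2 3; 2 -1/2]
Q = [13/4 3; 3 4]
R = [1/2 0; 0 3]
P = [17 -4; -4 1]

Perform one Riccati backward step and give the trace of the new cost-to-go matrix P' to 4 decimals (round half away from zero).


9.2070

BᵀP = [-42.0000 10.0000; 53.0000 -12.5000]
S = R + BᵀPB = [1/2 0; 0 3] + [104.0000 -131.0000; -131.0000 165.2500] = [104.5000 -131.0000; -131.0000 168.2500]
BᵀPA = [148.0000 -52.0000; -187.0000 65.5000]
K = S⁻¹·BᵀPA = [0.9593 -0.4001; -0.3645 0.0778]
A−BK = [-0.9878 -0.0335; -4.1009 -0.1609]
AᵀP(A−BK) = [1.8569 -0.2398; -0.2398 0.1000]
P' = Q + AᵀP(A−BK) = [5.1069 2.7602; 2.7602 4.1000]
tr(P') = 9.2070


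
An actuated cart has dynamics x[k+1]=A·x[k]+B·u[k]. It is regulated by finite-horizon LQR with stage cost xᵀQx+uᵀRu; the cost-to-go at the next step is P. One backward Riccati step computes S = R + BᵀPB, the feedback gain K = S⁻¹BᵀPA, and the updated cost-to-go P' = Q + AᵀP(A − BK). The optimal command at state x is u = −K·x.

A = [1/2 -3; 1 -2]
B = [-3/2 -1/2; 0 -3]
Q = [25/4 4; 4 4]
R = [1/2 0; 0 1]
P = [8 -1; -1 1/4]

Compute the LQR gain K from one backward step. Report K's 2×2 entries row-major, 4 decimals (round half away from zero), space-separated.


-0.2286 1.7524 -0.1810 0.3873

BᵀP = [-12.0000 1.5000; -1.0000 -0.2500]
S = R + BᵀPB = [1/2 0; 0 1] + [18.0000 1.5000; 1.5000 1.2500] = [18.5000 1.5000; 1.5000 2.2500]
BᵀPA = [-4.5000 33.0000; -0.7500 3.5000]
K = S⁻¹·BᵀPA = [-0.2286 1.7524; -0.1810 0.3873]
A−BK = [0.0667 -0.1778; 0.4571 -0.8381]
AᵀP(A−BK) = [0.0857 -0.3238; -0.3238 1.8159]
P' = Q + AᵀP(A−BK) = [6.3357 3.6762; 3.6762 5.8159]
tr(P') = 12.1516


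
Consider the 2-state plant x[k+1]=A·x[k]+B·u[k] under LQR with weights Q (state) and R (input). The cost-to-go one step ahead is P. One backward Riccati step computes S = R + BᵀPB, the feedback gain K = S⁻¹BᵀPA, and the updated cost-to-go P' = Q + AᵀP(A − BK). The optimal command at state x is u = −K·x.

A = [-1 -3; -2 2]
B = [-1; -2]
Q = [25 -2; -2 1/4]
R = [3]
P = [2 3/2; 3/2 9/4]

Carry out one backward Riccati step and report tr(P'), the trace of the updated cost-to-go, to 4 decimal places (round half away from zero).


36.3500

BᵀP = [-5.0000 -6.0000]
S = R + BᵀPB = [3] + [17.0000] = [20.0000]
BᵀPA = [17.0000 3.0000]
K = S⁻¹·BᵀPA = [0.8500 0.1500]
A−BK = [-0.1500 -2.8500; -0.3000 2.3000]
AᵀP(A−BK) = [2.5500 0.4500; 0.4500 8.5500]
P' = Q + AᵀP(A−BK) = [27.5500 -1.5500; -1.5500 8.8000]
tr(P') = 36.3500


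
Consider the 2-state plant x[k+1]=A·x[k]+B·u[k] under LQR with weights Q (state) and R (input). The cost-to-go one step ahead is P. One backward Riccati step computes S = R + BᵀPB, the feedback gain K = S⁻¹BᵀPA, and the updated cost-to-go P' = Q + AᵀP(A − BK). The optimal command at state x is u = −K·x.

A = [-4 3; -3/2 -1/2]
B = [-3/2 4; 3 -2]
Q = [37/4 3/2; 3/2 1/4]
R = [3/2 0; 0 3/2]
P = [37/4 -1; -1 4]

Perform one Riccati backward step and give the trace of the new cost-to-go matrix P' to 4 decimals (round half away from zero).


BᵀP = [-16.8750 13.5000; 39.0000 -12.0000]
S = R + BᵀPB = [3/2 0; 0 3/2] + [65.8125 -94.5000; -94.5000 180.0000] = [67.3125 -94.5000; -94.5000 181.5000]
BᵀPA = [47.2500 -57.3750; -138.0000 123.0000]
K = S⁻¹·BᵀPA = [-1.3584 0.3681; -1.4676 0.8693]
A−BK = [-0.1672 0.0748; -0.3599 0.1344]
AᵀP(A−BK) = [6.6553 -2.9236; -2.9236 1.4407]
P' = Q + AᵀP(A−BK) = [15.9053 -1.4236; -1.4236 1.6907]
tr(P') = 17.5960

17.5960


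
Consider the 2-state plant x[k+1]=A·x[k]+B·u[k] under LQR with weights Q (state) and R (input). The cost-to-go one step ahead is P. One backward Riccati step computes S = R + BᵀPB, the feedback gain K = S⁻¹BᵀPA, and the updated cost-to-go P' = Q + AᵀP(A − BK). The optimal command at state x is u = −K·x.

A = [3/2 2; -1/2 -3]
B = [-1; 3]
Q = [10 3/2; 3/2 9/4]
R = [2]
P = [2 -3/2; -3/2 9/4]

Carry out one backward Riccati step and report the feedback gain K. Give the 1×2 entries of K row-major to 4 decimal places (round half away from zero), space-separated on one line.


BᵀP = [-6.5000 8.2500]
S = R + BᵀPB = [2] + [31.2500] = [33.2500]
BᵀPA = [-13.8750 -37.7500]
K = S⁻¹·BᵀPA = [-0.4173 -1.1353]
A−BK = [1.0827 0.8647; 0.7519 0.4060]
AᵀP(A−BK) = [1.5226 1.8722; 1.8722 3.3910]
P' = Q + AᵀP(A−BK) = [11.5226 3.3722; 3.3722 5.6410]
tr(P') = 17.1635

-0.4173 -1.1353
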